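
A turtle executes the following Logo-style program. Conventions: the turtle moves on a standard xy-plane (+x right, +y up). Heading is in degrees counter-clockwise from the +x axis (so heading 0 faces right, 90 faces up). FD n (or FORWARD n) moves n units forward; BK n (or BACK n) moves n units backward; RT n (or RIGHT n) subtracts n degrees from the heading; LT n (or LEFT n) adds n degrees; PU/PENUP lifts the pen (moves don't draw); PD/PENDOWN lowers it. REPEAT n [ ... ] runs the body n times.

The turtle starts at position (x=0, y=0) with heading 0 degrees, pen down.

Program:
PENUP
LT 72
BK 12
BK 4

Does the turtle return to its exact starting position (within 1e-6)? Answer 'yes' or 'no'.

Executing turtle program step by step:
Start: pos=(0,0), heading=0, pen down
PU: pen up
LT 72: heading 0 -> 72
BK 12: (0,0) -> (-3.708,-11.413) [heading=72, move]
BK 4: (-3.708,-11.413) -> (-4.944,-15.217) [heading=72, move]
Final: pos=(-4.944,-15.217), heading=72, 0 segment(s) drawn

Start position: (0, 0)
Final position: (-4.944, -15.217)
Distance = 16; >= 1e-6 -> NOT closed

Answer: no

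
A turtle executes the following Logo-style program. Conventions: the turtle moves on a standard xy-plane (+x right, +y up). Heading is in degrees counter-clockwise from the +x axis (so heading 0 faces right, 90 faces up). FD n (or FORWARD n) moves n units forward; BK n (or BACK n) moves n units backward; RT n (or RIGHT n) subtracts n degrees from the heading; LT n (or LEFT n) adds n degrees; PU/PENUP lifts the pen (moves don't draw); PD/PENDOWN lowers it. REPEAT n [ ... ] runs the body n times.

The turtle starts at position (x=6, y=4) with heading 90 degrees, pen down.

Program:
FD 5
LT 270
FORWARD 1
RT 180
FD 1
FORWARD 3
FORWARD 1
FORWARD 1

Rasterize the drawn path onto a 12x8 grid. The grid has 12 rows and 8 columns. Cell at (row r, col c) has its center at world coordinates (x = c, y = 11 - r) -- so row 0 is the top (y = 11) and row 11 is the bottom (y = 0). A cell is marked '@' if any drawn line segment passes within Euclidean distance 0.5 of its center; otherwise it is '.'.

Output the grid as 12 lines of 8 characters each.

Segment 0: (6,4) -> (6,9)
Segment 1: (6,9) -> (7,9)
Segment 2: (7,9) -> (6,9)
Segment 3: (6,9) -> (3,9)
Segment 4: (3,9) -> (2,9)
Segment 5: (2,9) -> (1,9)

Answer: ........
........
.@@@@@@@
......@.
......@.
......@.
......@.
......@.
........
........
........
........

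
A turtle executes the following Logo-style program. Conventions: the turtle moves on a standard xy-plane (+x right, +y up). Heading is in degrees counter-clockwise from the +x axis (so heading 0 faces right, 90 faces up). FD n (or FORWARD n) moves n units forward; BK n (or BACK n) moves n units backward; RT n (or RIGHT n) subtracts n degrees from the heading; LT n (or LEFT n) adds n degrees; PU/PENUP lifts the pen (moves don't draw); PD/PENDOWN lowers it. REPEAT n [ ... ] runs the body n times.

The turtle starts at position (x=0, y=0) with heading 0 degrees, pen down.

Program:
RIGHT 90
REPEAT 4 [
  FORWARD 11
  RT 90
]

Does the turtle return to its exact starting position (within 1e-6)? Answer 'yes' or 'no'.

Executing turtle program step by step:
Start: pos=(0,0), heading=0, pen down
RT 90: heading 0 -> 270
REPEAT 4 [
  -- iteration 1/4 --
  FD 11: (0,0) -> (0,-11) [heading=270, draw]
  RT 90: heading 270 -> 180
  -- iteration 2/4 --
  FD 11: (0,-11) -> (-11,-11) [heading=180, draw]
  RT 90: heading 180 -> 90
  -- iteration 3/4 --
  FD 11: (-11,-11) -> (-11,0) [heading=90, draw]
  RT 90: heading 90 -> 0
  -- iteration 4/4 --
  FD 11: (-11,0) -> (0,0) [heading=0, draw]
  RT 90: heading 0 -> 270
]
Final: pos=(0,0), heading=270, 4 segment(s) drawn

Start position: (0, 0)
Final position: (0, 0)
Distance = 0; < 1e-6 -> CLOSED

Answer: yes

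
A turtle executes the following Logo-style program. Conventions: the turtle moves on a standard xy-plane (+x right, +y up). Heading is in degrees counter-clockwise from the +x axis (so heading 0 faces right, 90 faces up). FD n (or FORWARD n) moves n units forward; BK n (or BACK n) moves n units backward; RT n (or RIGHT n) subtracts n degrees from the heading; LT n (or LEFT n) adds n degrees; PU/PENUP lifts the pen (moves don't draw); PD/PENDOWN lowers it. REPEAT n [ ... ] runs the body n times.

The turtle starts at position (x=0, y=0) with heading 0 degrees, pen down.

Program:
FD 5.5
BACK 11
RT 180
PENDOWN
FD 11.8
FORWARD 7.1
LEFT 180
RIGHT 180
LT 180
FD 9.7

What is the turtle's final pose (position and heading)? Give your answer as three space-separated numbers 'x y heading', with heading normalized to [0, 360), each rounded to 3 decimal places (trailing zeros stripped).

Executing turtle program step by step:
Start: pos=(0,0), heading=0, pen down
FD 5.5: (0,0) -> (5.5,0) [heading=0, draw]
BK 11: (5.5,0) -> (-5.5,0) [heading=0, draw]
RT 180: heading 0 -> 180
PD: pen down
FD 11.8: (-5.5,0) -> (-17.3,0) [heading=180, draw]
FD 7.1: (-17.3,0) -> (-24.4,0) [heading=180, draw]
LT 180: heading 180 -> 0
RT 180: heading 0 -> 180
LT 180: heading 180 -> 0
FD 9.7: (-24.4,0) -> (-14.7,0) [heading=0, draw]
Final: pos=(-14.7,0), heading=0, 5 segment(s) drawn

Answer: -14.7 0 0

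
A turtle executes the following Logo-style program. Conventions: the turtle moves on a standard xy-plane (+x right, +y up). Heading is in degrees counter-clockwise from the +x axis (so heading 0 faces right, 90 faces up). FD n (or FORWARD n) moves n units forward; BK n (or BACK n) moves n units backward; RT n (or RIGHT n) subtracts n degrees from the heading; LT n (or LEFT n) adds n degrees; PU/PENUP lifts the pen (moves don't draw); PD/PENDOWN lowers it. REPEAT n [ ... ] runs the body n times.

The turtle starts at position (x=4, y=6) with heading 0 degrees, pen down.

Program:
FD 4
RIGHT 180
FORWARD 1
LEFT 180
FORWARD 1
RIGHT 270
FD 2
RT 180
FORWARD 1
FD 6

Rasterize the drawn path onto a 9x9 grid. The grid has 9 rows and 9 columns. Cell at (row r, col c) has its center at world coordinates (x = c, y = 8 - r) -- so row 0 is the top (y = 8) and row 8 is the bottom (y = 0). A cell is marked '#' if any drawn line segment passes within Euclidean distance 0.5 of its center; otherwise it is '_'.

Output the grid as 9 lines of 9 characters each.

Segment 0: (4,6) -> (8,6)
Segment 1: (8,6) -> (7,6)
Segment 2: (7,6) -> (8,6)
Segment 3: (8,6) -> (8,8)
Segment 4: (8,8) -> (8,7)
Segment 5: (8,7) -> (8,1)

Answer: ________#
________#
____#####
________#
________#
________#
________#
________#
_________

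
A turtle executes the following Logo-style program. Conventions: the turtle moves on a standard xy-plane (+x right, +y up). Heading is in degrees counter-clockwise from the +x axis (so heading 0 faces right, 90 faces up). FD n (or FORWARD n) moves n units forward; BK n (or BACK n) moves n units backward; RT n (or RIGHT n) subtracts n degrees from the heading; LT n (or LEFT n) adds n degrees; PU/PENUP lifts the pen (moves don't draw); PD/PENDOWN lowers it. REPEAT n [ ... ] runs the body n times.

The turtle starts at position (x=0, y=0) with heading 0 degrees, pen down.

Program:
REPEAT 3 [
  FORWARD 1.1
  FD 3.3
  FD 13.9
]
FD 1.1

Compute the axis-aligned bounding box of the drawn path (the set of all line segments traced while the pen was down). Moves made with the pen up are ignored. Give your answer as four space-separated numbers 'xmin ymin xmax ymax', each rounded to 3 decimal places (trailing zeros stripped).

Executing turtle program step by step:
Start: pos=(0,0), heading=0, pen down
REPEAT 3 [
  -- iteration 1/3 --
  FD 1.1: (0,0) -> (1.1,0) [heading=0, draw]
  FD 3.3: (1.1,0) -> (4.4,0) [heading=0, draw]
  FD 13.9: (4.4,0) -> (18.3,0) [heading=0, draw]
  -- iteration 2/3 --
  FD 1.1: (18.3,0) -> (19.4,0) [heading=0, draw]
  FD 3.3: (19.4,0) -> (22.7,0) [heading=0, draw]
  FD 13.9: (22.7,0) -> (36.6,0) [heading=0, draw]
  -- iteration 3/3 --
  FD 1.1: (36.6,0) -> (37.7,0) [heading=0, draw]
  FD 3.3: (37.7,0) -> (41,0) [heading=0, draw]
  FD 13.9: (41,0) -> (54.9,0) [heading=0, draw]
]
FD 1.1: (54.9,0) -> (56,0) [heading=0, draw]
Final: pos=(56,0), heading=0, 10 segment(s) drawn

Segment endpoints: x in {0, 1.1, 4.4, 18.3, 19.4, 22.7, 36.6, 37.7, 41, 54.9, 56}, y in {0}
xmin=0, ymin=0, xmax=56, ymax=0

Answer: 0 0 56 0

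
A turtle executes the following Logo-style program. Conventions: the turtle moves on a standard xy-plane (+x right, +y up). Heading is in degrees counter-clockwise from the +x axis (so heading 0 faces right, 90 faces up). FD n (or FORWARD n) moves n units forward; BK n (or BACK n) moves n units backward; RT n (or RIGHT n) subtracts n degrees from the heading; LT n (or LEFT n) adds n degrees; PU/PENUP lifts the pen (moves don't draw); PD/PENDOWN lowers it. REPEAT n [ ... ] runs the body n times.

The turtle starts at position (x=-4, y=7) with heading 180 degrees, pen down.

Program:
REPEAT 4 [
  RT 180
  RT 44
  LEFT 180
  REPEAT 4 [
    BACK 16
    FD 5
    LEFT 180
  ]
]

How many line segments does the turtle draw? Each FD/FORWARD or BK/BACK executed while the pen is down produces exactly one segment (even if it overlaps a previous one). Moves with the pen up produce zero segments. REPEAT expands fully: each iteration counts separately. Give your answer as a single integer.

Answer: 32

Derivation:
Executing turtle program step by step:
Start: pos=(-4,7), heading=180, pen down
REPEAT 4 [
  -- iteration 1/4 --
  RT 180: heading 180 -> 0
  RT 44: heading 0 -> 316
  LT 180: heading 316 -> 136
  REPEAT 4 [
    -- iteration 1/4 --
    BK 16: (-4,7) -> (7.509,-4.115) [heading=136, draw]
    FD 5: (7.509,-4.115) -> (3.913,-0.641) [heading=136, draw]
    LT 180: heading 136 -> 316
    -- iteration 2/4 --
    BK 16: (3.913,-0.641) -> (-7.597,10.473) [heading=316, draw]
    FD 5: (-7.597,10.473) -> (-4,7) [heading=316, draw]
    LT 180: heading 316 -> 136
    -- iteration 3/4 --
    BK 16: (-4,7) -> (7.509,-4.115) [heading=136, draw]
    FD 5: (7.509,-4.115) -> (3.913,-0.641) [heading=136, draw]
    LT 180: heading 136 -> 316
    -- iteration 4/4 --
    BK 16: (3.913,-0.641) -> (-7.597,10.473) [heading=316, draw]
    FD 5: (-7.597,10.473) -> (-4,7) [heading=316, draw]
    LT 180: heading 316 -> 136
  ]
  -- iteration 2/4 --
  RT 180: heading 136 -> 316
  RT 44: heading 316 -> 272
  LT 180: heading 272 -> 92
  REPEAT 4 [
    -- iteration 1/4 --
    BK 16: (-4,7) -> (-3.442,-8.99) [heading=92, draw]
    FD 5: (-3.442,-8.99) -> (-3.616,-3.993) [heading=92, draw]
    LT 180: heading 92 -> 272
    -- iteration 2/4 --
    BK 16: (-3.616,-3.993) -> (-4.174,11.997) [heading=272, draw]
    FD 5: (-4.174,11.997) -> (-4,7) [heading=272, draw]
    LT 180: heading 272 -> 92
    -- iteration 3/4 --
    BK 16: (-4,7) -> (-3.442,-8.99) [heading=92, draw]
    FD 5: (-3.442,-8.99) -> (-3.616,-3.993) [heading=92, draw]
    LT 180: heading 92 -> 272
    -- iteration 4/4 --
    BK 16: (-3.616,-3.993) -> (-4.174,11.997) [heading=272, draw]
    FD 5: (-4.174,11.997) -> (-4,7) [heading=272, draw]
    LT 180: heading 272 -> 92
  ]
  -- iteration 3/4 --
  RT 180: heading 92 -> 272
  RT 44: heading 272 -> 228
  LT 180: heading 228 -> 48
  REPEAT 4 [
    -- iteration 1/4 --
    BK 16: (-4,7) -> (-14.706,-4.89) [heading=48, draw]
    FD 5: (-14.706,-4.89) -> (-11.36,-1.175) [heading=48, draw]
    LT 180: heading 48 -> 228
    -- iteration 2/4 --
    BK 16: (-11.36,-1.175) -> (-0.654,10.716) [heading=228, draw]
    FD 5: (-0.654,10.716) -> (-4,7) [heading=228, draw]
    LT 180: heading 228 -> 48
    -- iteration 3/4 --
    BK 16: (-4,7) -> (-14.706,-4.89) [heading=48, draw]
    FD 5: (-14.706,-4.89) -> (-11.36,-1.175) [heading=48, draw]
    LT 180: heading 48 -> 228
    -- iteration 4/4 --
    BK 16: (-11.36,-1.175) -> (-0.654,10.716) [heading=228, draw]
    FD 5: (-0.654,10.716) -> (-4,7) [heading=228, draw]
    LT 180: heading 228 -> 48
  ]
  -- iteration 4/4 --
  RT 180: heading 48 -> 228
  RT 44: heading 228 -> 184
  LT 180: heading 184 -> 4
  REPEAT 4 [
    -- iteration 1/4 --
    BK 16: (-4,7) -> (-19.961,5.884) [heading=4, draw]
    FD 5: (-19.961,5.884) -> (-14.973,6.233) [heading=4, draw]
    LT 180: heading 4 -> 184
    -- iteration 2/4 --
    BK 16: (-14.973,6.233) -> (0.988,7.349) [heading=184, draw]
    FD 5: (0.988,7.349) -> (-4,7) [heading=184, draw]
    LT 180: heading 184 -> 4
    -- iteration 3/4 --
    BK 16: (-4,7) -> (-19.961,5.884) [heading=4, draw]
    FD 5: (-19.961,5.884) -> (-14.973,6.233) [heading=4, draw]
    LT 180: heading 4 -> 184
    -- iteration 4/4 --
    BK 16: (-14.973,6.233) -> (0.988,7.349) [heading=184, draw]
    FD 5: (0.988,7.349) -> (-4,7) [heading=184, draw]
    LT 180: heading 184 -> 4
  ]
]
Final: pos=(-4,7), heading=4, 32 segment(s) drawn
Segments drawn: 32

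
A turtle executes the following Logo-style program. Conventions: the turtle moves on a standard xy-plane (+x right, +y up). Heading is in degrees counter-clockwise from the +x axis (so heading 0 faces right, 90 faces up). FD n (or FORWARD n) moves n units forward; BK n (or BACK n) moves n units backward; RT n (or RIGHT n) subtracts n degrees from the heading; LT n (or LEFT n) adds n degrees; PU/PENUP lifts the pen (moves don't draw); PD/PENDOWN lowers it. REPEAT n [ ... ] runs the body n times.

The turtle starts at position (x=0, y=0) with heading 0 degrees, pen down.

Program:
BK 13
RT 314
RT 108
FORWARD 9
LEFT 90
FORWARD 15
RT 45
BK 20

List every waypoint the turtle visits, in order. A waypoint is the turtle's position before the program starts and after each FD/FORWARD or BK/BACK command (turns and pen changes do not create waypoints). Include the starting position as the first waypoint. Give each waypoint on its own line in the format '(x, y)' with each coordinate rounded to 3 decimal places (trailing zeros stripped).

Executing turtle program step by step:
Start: pos=(0,0), heading=0, pen down
BK 13: (0,0) -> (-13,0) [heading=0, draw]
RT 314: heading 0 -> 46
RT 108: heading 46 -> 298
FD 9: (-13,0) -> (-8.775,-7.947) [heading=298, draw]
LT 90: heading 298 -> 28
FD 15: (-8.775,-7.947) -> (4.469,-0.904) [heading=28, draw]
RT 45: heading 28 -> 343
BK 20: (4.469,-0.904) -> (-14.657,4.943) [heading=343, draw]
Final: pos=(-14.657,4.943), heading=343, 4 segment(s) drawn
Waypoints (5 total):
(0, 0)
(-13, 0)
(-8.775, -7.947)
(4.469, -0.904)
(-14.657, 4.943)

Answer: (0, 0)
(-13, 0)
(-8.775, -7.947)
(4.469, -0.904)
(-14.657, 4.943)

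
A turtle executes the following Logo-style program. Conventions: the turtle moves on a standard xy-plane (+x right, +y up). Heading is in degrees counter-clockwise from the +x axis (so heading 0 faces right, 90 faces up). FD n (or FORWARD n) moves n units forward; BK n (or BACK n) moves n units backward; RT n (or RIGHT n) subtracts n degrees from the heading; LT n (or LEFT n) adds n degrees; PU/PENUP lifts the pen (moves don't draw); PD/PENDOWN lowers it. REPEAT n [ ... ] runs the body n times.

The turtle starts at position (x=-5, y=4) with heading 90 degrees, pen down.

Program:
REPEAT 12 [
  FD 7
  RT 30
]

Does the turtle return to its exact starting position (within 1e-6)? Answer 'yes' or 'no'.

Answer: yes

Derivation:
Executing turtle program step by step:
Start: pos=(-5,4), heading=90, pen down
REPEAT 12 [
  -- iteration 1/12 --
  FD 7: (-5,4) -> (-5,11) [heading=90, draw]
  RT 30: heading 90 -> 60
  -- iteration 2/12 --
  FD 7: (-5,11) -> (-1.5,17.062) [heading=60, draw]
  RT 30: heading 60 -> 30
  -- iteration 3/12 --
  FD 7: (-1.5,17.062) -> (4.562,20.562) [heading=30, draw]
  RT 30: heading 30 -> 0
  -- iteration 4/12 --
  FD 7: (4.562,20.562) -> (11.562,20.562) [heading=0, draw]
  RT 30: heading 0 -> 330
  -- iteration 5/12 --
  FD 7: (11.562,20.562) -> (17.624,17.062) [heading=330, draw]
  RT 30: heading 330 -> 300
  -- iteration 6/12 --
  FD 7: (17.624,17.062) -> (21.124,11) [heading=300, draw]
  RT 30: heading 300 -> 270
  -- iteration 7/12 --
  FD 7: (21.124,11) -> (21.124,4) [heading=270, draw]
  RT 30: heading 270 -> 240
  -- iteration 8/12 --
  FD 7: (21.124,4) -> (17.624,-2.062) [heading=240, draw]
  RT 30: heading 240 -> 210
  -- iteration 9/12 --
  FD 7: (17.624,-2.062) -> (11.562,-5.562) [heading=210, draw]
  RT 30: heading 210 -> 180
  -- iteration 10/12 --
  FD 7: (11.562,-5.562) -> (4.562,-5.562) [heading=180, draw]
  RT 30: heading 180 -> 150
  -- iteration 11/12 --
  FD 7: (4.562,-5.562) -> (-1.5,-2.062) [heading=150, draw]
  RT 30: heading 150 -> 120
  -- iteration 12/12 --
  FD 7: (-1.5,-2.062) -> (-5,4) [heading=120, draw]
  RT 30: heading 120 -> 90
]
Final: pos=(-5,4), heading=90, 12 segment(s) drawn

Start position: (-5, 4)
Final position: (-5, 4)
Distance = 0; < 1e-6 -> CLOSED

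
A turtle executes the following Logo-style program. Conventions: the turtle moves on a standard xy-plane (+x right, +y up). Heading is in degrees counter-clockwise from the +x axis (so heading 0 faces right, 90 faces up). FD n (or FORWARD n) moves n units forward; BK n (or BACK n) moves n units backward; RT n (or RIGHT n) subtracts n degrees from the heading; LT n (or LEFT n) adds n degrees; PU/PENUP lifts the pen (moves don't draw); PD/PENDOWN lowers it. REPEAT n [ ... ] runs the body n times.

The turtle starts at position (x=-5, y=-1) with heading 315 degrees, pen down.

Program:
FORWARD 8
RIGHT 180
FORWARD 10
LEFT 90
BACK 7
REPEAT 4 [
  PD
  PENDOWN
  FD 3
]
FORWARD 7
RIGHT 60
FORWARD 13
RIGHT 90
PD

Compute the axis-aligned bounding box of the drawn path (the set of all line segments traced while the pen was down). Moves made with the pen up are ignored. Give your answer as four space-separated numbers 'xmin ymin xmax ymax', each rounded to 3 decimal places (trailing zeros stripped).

Executing turtle program step by step:
Start: pos=(-5,-1), heading=315, pen down
FD 8: (-5,-1) -> (0.657,-6.657) [heading=315, draw]
RT 180: heading 315 -> 135
FD 10: (0.657,-6.657) -> (-6.414,0.414) [heading=135, draw]
LT 90: heading 135 -> 225
BK 7: (-6.414,0.414) -> (-1.464,5.364) [heading=225, draw]
REPEAT 4 [
  -- iteration 1/4 --
  PD: pen down
  PD: pen down
  FD 3: (-1.464,5.364) -> (-3.586,3.243) [heading=225, draw]
  -- iteration 2/4 --
  PD: pen down
  PD: pen down
  FD 3: (-3.586,3.243) -> (-5.707,1.121) [heading=225, draw]
  -- iteration 3/4 --
  PD: pen down
  PD: pen down
  FD 3: (-5.707,1.121) -> (-7.828,-1) [heading=225, draw]
  -- iteration 4/4 --
  PD: pen down
  PD: pen down
  FD 3: (-7.828,-1) -> (-9.95,-3.121) [heading=225, draw]
]
FD 7: (-9.95,-3.121) -> (-14.899,-8.071) [heading=225, draw]
RT 60: heading 225 -> 165
FD 13: (-14.899,-8.071) -> (-27.457,-4.706) [heading=165, draw]
RT 90: heading 165 -> 75
PD: pen down
Final: pos=(-27.457,-4.706), heading=75, 9 segment(s) drawn

Segment endpoints: x in {-27.457, -14.899, -9.95, -7.828, -6.414, -5.707, -5, -3.586, -1.464, 0.657}, y in {-8.071, -6.657, -4.706, -3.121, -1, -1, 0.414, 1.121, 3.243, 5.364}
xmin=-27.457, ymin=-8.071, xmax=0.657, ymax=5.364

Answer: -27.457 -8.071 0.657 5.364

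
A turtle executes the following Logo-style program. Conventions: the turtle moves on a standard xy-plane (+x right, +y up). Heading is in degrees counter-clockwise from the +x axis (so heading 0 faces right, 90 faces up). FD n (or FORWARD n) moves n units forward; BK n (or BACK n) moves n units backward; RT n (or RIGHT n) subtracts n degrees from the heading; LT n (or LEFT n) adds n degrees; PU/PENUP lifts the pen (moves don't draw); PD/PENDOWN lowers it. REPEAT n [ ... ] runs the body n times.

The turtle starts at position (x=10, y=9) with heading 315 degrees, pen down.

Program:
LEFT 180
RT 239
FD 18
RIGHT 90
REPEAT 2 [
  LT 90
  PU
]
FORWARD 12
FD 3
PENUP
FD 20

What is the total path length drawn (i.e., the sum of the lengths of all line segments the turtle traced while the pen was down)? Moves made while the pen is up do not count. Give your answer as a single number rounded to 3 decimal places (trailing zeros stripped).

Answer: 18

Derivation:
Executing turtle program step by step:
Start: pos=(10,9), heading=315, pen down
LT 180: heading 315 -> 135
RT 239: heading 135 -> 256
FD 18: (10,9) -> (5.645,-8.465) [heading=256, draw]
RT 90: heading 256 -> 166
REPEAT 2 [
  -- iteration 1/2 --
  LT 90: heading 166 -> 256
  PU: pen up
  -- iteration 2/2 --
  LT 90: heading 256 -> 346
  PU: pen up
]
FD 12: (5.645,-8.465) -> (17.289,-11.368) [heading=346, move]
FD 3: (17.289,-11.368) -> (20.2,-12.094) [heading=346, move]
PU: pen up
FD 20: (20.2,-12.094) -> (39.606,-16.933) [heading=346, move]
Final: pos=(39.606,-16.933), heading=346, 1 segment(s) drawn

Segment lengths:
  seg 1: (10,9) -> (5.645,-8.465), length = 18
Total = 18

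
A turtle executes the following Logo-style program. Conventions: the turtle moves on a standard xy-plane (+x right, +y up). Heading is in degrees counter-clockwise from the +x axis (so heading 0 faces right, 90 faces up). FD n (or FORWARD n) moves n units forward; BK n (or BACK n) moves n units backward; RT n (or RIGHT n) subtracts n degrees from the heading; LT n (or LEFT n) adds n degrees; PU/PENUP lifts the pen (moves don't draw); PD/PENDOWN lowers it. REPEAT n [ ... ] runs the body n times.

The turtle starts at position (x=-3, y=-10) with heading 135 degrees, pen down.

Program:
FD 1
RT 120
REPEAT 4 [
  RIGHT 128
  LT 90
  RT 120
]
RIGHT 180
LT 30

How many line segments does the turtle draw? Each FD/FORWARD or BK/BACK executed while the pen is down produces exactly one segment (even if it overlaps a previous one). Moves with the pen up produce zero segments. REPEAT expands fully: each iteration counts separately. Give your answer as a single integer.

Executing turtle program step by step:
Start: pos=(-3,-10), heading=135, pen down
FD 1: (-3,-10) -> (-3.707,-9.293) [heading=135, draw]
RT 120: heading 135 -> 15
REPEAT 4 [
  -- iteration 1/4 --
  RT 128: heading 15 -> 247
  LT 90: heading 247 -> 337
  RT 120: heading 337 -> 217
  -- iteration 2/4 --
  RT 128: heading 217 -> 89
  LT 90: heading 89 -> 179
  RT 120: heading 179 -> 59
  -- iteration 3/4 --
  RT 128: heading 59 -> 291
  LT 90: heading 291 -> 21
  RT 120: heading 21 -> 261
  -- iteration 4/4 --
  RT 128: heading 261 -> 133
  LT 90: heading 133 -> 223
  RT 120: heading 223 -> 103
]
RT 180: heading 103 -> 283
LT 30: heading 283 -> 313
Final: pos=(-3.707,-9.293), heading=313, 1 segment(s) drawn
Segments drawn: 1

Answer: 1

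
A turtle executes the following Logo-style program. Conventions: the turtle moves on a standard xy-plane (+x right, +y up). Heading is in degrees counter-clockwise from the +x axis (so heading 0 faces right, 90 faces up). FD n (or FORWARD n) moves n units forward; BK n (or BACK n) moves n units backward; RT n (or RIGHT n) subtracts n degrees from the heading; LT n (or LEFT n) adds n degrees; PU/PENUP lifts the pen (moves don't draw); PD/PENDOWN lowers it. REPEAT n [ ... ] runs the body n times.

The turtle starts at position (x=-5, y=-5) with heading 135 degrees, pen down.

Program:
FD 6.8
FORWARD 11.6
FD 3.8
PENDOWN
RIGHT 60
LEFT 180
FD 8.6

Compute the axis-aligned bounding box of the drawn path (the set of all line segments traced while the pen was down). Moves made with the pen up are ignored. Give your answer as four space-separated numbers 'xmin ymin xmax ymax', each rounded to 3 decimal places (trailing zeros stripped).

Executing turtle program step by step:
Start: pos=(-5,-5), heading=135, pen down
FD 6.8: (-5,-5) -> (-9.808,-0.192) [heading=135, draw]
FD 11.6: (-9.808,-0.192) -> (-18.011,8.011) [heading=135, draw]
FD 3.8: (-18.011,8.011) -> (-20.698,10.698) [heading=135, draw]
PD: pen down
RT 60: heading 135 -> 75
LT 180: heading 75 -> 255
FD 8.6: (-20.698,10.698) -> (-22.924,2.391) [heading=255, draw]
Final: pos=(-22.924,2.391), heading=255, 4 segment(s) drawn

Segment endpoints: x in {-22.924, -20.698, -18.011, -9.808, -5}, y in {-5, -0.192, 2.391, 8.011, 10.698}
xmin=-22.924, ymin=-5, xmax=-5, ymax=10.698

Answer: -22.924 -5 -5 10.698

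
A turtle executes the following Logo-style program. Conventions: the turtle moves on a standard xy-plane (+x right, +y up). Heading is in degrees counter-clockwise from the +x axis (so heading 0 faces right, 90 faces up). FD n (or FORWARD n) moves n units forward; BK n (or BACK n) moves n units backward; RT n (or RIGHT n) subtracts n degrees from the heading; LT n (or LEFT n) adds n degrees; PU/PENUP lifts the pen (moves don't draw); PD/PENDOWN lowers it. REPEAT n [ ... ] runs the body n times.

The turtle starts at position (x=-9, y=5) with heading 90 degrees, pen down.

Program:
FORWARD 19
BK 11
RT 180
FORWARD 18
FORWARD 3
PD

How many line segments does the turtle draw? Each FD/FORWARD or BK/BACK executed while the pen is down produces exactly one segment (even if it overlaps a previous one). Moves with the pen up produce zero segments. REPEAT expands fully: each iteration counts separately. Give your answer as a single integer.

Answer: 4

Derivation:
Executing turtle program step by step:
Start: pos=(-9,5), heading=90, pen down
FD 19: (-9,5) -> (-9,24) [heading=90, draw]
BK 11: (-9,24) -> (-9,13) [heading=90, draw]
RT 180: heading 90 -> 270
FD 18: (-9,13) -> (-9,-5) [heading=270, draw]
FD 3: (-9,-5) -> (-9,-8) [heading=270, draw]
PD: pen down
Final: pos=(-9,-8), heading=270, 4 segment(s) drawn
Segments drawn: 4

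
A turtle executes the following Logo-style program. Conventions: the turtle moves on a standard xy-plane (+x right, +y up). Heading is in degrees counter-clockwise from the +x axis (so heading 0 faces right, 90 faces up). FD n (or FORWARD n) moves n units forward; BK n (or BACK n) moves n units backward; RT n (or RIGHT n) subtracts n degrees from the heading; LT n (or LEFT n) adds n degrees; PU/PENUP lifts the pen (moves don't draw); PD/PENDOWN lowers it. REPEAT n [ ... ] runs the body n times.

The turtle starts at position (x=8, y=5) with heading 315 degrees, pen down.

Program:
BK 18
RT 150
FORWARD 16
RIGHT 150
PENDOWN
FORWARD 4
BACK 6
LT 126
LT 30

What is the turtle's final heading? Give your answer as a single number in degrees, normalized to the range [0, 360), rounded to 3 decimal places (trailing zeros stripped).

Executing turtle program step by step:
Start: pos=(8,5), heading=315, pen down
BK 18: (8,5) -> (-4.728,17.728) [heading=315, draw]
RT 150: heading 315 -> 165
FD 16: (-4.728,17.728) -> (-20.183,21.869) [heading=165, draw]
RT 150: heading 165 -> 15
PD: pen down
FD 4: (-20.183,21.869) -> (-16.319,22.904) [heading=15, draw]
BK 6: (-16.319,22.904) -> (-22.115,21.351) [heading=15, draw]
LT 126: heading 15 -> 141
LT 30: heading 141 -> 171
Final: pos=(-22.115,21.351), heading=171, 4 segment(s) drawn

Answer: 171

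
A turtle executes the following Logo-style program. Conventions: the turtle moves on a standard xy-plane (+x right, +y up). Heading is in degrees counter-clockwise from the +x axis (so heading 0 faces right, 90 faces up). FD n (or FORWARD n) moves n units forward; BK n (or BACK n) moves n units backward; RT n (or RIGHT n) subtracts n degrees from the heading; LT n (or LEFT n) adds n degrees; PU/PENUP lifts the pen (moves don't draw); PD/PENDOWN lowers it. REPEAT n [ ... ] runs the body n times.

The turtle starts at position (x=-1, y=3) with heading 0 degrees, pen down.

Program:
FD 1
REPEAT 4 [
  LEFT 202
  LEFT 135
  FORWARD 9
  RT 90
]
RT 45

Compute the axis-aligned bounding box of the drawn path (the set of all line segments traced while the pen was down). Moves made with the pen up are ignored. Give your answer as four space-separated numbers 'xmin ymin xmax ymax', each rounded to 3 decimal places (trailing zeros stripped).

Executing turtle program step by step:
Start: pos=(-1,3), heading=0, pen down
FD 1: (-1,3) -> (0,3) [heading=0, draw]
REPEAT 4 [
  -- iteration 1/4 --
  LT 202: heading 0 -> 202
  LT 135: heading 202 -> 337
  FD 9: (0,3) -> (8.285,-0.517) [heading=337, draw]
  RT 90: heading 337 -> 247
  -- iteration 2/4 --
  LT 202: heading 247 -> 89
  LT 135: heading 89 -> 224
  FD 9: (8.285,-0.517) -> (1.81,-6.769) [heading=224, draw]
  RT 90: heading 224 -> 134
  -- iteration 3/4 --
  LT 202: heading 134 -> 336
  LT 135: heading 336 -> 111
  FD 9: (1.81,-6.769) -> (-1.415,1.634) [heading=111, draw]
  RT 90: heading 111 -> 21
  -- iteration 4/4 --
  LT 202: heading 21 -> 223
  LT 135: heading 223 -> 358
  FD 9: (-1.415,1.634) -> (7.58,1.32) [heading=358, draw]
  RT 90: heading 358 -> 268
]
RT 45: heading 268 -> 223
Final: pos=(7.58,1.32), heading=223, 5 segment(s) drawn

Segment endpoints: x in {-1.415, -1, 0, 1.81, 7.58, 8.285}, y in {-6.769, -0.517, 1.32, 1.634, 3}
xmin=-1.415, ymin=-6.769, xmax=8.285, ymax=3

Answer: -1.415 -6.769 8.285 3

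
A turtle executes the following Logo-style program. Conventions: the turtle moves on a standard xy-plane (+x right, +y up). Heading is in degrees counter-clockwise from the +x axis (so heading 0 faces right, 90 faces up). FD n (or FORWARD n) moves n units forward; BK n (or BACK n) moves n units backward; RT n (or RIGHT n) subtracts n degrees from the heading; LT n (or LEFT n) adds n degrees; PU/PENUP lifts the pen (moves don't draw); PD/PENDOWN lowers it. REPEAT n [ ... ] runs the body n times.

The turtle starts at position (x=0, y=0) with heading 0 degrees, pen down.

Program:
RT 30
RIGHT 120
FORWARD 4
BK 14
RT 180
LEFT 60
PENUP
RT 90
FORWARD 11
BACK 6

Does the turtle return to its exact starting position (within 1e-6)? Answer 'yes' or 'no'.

Answer: no

Derivation:
Executing turtle program step by step:
Start: pos=(0,0), heading=0, pen down
RT 30: heading 0 -> 330
RT 120: heading 330 -> 210
FD 4: (0,0) -> (-3.464,-2) [heading=210, draw]
BK 14: (-3.464,-2) -> (8.66,5) [heading=210, draw]
RT 180: heading 210 -> 30
LT 60: heading 30 -> 90
PU: pen up
RT 90: heading 90 -> 0
FD 11: (8.66,5) -> (19.66,5) [heading=0, move]
BK 6: (19.66,5) -> (13.66,5) [heading=0, move]
Final: pos=(13.66,5), heading=0, 2 segment(s) drawn

Start position: (0, 0)
Final position: (13.66, 5)
Distance = 14.547; >= 1e-6 -> NOT closed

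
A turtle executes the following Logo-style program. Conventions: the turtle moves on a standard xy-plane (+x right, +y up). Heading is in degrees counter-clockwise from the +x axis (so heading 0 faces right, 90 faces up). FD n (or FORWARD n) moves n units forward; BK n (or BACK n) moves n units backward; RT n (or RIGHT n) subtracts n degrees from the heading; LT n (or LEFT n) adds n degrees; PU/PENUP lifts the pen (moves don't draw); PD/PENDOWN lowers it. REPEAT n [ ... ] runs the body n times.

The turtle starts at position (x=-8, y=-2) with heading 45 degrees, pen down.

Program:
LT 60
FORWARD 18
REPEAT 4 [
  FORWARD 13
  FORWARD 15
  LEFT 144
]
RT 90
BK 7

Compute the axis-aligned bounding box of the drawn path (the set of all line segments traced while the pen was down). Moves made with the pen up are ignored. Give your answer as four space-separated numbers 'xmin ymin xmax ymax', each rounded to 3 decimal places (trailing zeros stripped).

Executing turtle program step by step:
Start: pos=(-8,-2), heading=45, pen down
LT 60: heading 45 -> 105
FD 18: (-8,-2) -> (-12.659,15.387) [heading=105, draw]
REPEAT 4 [
  -- iteration 1/4 --
  FD 13: (-12.659,15.387) -> (-16.023,27.944) [heading=105, draw]
  FD 15: (-16.023,27.944) -> (-19.906,42.433) [heading=105, draw]
  LT 144: heading 105 -> 249
  -- iteration 2/4 --
  FD 13: (-19.906,42.433) -> (-24.564,30.296) [heading=249, draw]
  FD 15: (-24.564,30.296) -> (-29.94,16.292) [heading=249, draw]
  LT 144: heading 249 -> 33
  -- iteration 3/4 --
  FD 13: (-29.94,16.292) -> (-19.037,23.373) [heading=33, draw]
  FD 15: (-19.037,23.373) -> (-6.457,31.542) [heading=33, draw]
  LT 144: heading 33 -> 177
  -- iteration 4/4 --
  FD 13: (-6.457,31.542) -> (-19.439,32.223) [heading=177, draw]
  FD 15: (-19.439,32.223) -> (-34.419,33.008) [heading=177, draw]
  LT 144: heading 177 -> 321
]
RT 90: heading 321 -> 231
BK 7: (-34.419,33.008) -> (-30.014,38.448) [heading=231, draw]
Final: pos=(-30.014,38.448), heading=231, 10 segment(s) drawn

Segment endpoints: x in {-34.419, -30.014, -29.94, -24.564, -19.906, -19.439, -19.037, -16.023, -12.659, -8, -6.457}, y in {-2, 15.387, 16.292, 23.373, 27.944, 30.296, 31.542, 32.223, 33.008, 38.448, 42.433}
xmin=-34.419, ymin=-2, xmax=-6.457, ymax=42.433

Answer: -34.419 -2 -6.457 42.433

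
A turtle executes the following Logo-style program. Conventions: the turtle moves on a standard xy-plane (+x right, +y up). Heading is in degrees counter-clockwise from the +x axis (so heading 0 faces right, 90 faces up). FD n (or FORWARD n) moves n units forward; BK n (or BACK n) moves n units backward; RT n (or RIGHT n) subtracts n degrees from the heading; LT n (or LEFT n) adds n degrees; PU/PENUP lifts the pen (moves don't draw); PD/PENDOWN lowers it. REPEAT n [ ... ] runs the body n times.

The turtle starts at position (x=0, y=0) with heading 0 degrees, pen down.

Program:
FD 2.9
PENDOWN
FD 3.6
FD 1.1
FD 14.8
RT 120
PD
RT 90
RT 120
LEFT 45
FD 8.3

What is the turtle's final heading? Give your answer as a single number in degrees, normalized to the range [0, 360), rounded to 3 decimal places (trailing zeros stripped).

Answer: 75

Derivation:
Executing turtle program step by step:
Start: pos=(0,0), heading=0, pen down
FD 2.9: (0,0) -> (2.9,0) [heading=0, draw]
PD: pen down
FD 3.6: (2.9,0) -> (6.5,0) [heading=0, draw]
FD 1.1: (6.5,0) -> (7.6,0) [heading=0, draw]
FD 14.8: (7.6,0) -> (22.4,0) [heading=0, draw]
RT 120: heading 0 -> 240
PD: pen down
RT 90: heading 240 -> 150
RT 120: heading 150 -> 30
LT 45: heading 30 -> 75
FD 8.3: (22.4,0) -> (24.548,8.017) [heading=75, draw]
Final: pos=(24.548,8.017), heading=75, 5 segment(s) drawn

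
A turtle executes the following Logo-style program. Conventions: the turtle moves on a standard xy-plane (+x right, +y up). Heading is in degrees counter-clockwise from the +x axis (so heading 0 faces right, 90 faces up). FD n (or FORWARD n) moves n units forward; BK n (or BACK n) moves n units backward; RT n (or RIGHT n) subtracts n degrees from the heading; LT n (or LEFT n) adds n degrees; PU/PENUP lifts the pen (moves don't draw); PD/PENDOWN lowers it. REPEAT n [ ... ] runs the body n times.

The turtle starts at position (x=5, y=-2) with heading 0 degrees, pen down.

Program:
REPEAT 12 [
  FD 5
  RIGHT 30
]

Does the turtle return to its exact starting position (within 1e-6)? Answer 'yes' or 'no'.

Answer: yes

Derivation:
Executing turtle program step by step:
Start: pos=(5,-2), heading=0, pen down
REPEAT 12 [
  -- iteration 1/12 --
  FD 5: (5,-2) -> (10,-2) [heading=0, draw]
  RT 30: heading 0 -> 330
  -- iteration 2/12 --
  FD 5: (10,-2) -> (14.33,-4.5) [heading=330, draw]
  RT 30: heading 330 -> 300
  -- iteration 3/12 --
  FD 5: (14.33,-4.5) -> (16.83,-8.83) [heading=300, draw]
  RT 30: heading 300 -> 270
  -- iteration 4/12 --
  FD 5: (16.83,-8.83) -> (16.83,-13.83) [heading=270, draw]
  RT 30: heading 270 -> 240
  -- iteration 5/12 --
  FD 5: (16.83,-13.83) -> (14.33,-18.16) [heading=240, draw]
  RT 30: heading 240 -> 210
  -- iteration 6/12 --
  FD 5: (14.33,-18.16) -> (10,-20.66) [heading=210, draw]
  RT 30: heading 210 -> 180
  -- iteration 7/12 --
  FD 5: (10,-20.66) -> (5,-20.66) [heading=180, draw]
  RT 30: heading 180 -> 150
  -- iteration 8/12 --
  FD 5: (5,-20.66) -> (0.67,-18.16) [heading=150, draw]
  RT 30: heading 150 -> 120
  -- iteration 9/12 --
  FD 5: (0.67,-18.16) -> (-1.83,-13.83) [heading=120, draw]
  RT 30: heading 120 -> 90
  -- iteration 10/12 --
  FD 5: (-1.83,-13.83) -> (-1.83,-8.83) [heading=90, draw]
  RT 30: heading 90 -> 60
  -- iteration 11/12 --
  FD 5: (-1.83,-8.83) -> (0.67,-4.5) [heading=60, draw]
  RT 30: heading 60 -> 30
  -- iteration 12/12 --
  FD 5: (0.67,-4.5) -> (5,-2) [heading=30, draw]
  RT 30: heading 30 -> 0
]
Final: pos=(5,-2), heading=0, 12 segment(s) drawn

Start position: (5, -2)
Final position: (5, -2)
Distance = 0; < 1e-6 -> CLOSED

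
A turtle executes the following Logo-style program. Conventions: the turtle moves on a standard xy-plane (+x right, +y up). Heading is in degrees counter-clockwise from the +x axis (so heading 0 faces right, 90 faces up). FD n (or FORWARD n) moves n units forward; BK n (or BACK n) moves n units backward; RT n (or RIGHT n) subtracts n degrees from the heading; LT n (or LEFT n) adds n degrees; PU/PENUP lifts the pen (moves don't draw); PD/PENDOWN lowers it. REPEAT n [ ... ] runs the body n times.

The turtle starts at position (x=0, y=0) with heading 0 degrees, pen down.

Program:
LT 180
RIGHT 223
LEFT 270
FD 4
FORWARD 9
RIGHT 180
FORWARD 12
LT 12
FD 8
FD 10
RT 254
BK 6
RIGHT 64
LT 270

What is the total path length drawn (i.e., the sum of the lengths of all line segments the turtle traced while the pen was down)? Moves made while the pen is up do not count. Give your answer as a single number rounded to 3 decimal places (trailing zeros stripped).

Answer: 49

Derivation:
Executing turtle program step by step:
Start: pos=(0,0), heading=0, pen down
LT 180: heading 0 -> 180
RT 223: heading 180 -> 317
LT 270: heading 317 -> 227
FD 4: (0,0) -> (-2.728,-2.925) [heading=227, draw]
FD 9: (-2.728,-2.925) -> (-8.866,-9.508) [heading=227, draw]
RT 180: heading 227 -> 47
FD 12: (-8.866,-9.508) -> (-0.682,-0.731) [heading=47, draw]
LT 12: heading 47 -> 59
FD 8: (-0.682,-0.731) -> (3.438,6.126) [heading=59, draw]
FD 10: (3.438,6.126) -> (8.589,14.698) [heading=59, draw]
RT 254: heading 59 -> 165
BK 6: (8.589,14.698) -> (14.384,13.145) [heading=165, draw]
RT 64: heading 165 -> 101
LT 270: heading 101 -> 11
Final: pos=(14.384,13.145), heading=11, 6 segment(s) drawn

Segment lengths:
  seg 1: (0,0) -> (-2.728,-2.925), length = 4
  seg 2: (-2.728,-2.925) -> (-8.866,-9.508), length = 9
  seg 3: (-8.866,-9.508) -> (-0.682,-0.731), length = 12
  seg 4: (-0.682,-0.731) -> (3.438,6.126), length = 8
  seg 5: (3.438,6.126) -> (8.589,14.698), length = 10
  seg 6: (8.589,14.698) -> (14.384,13.145), length = 6
Total = 49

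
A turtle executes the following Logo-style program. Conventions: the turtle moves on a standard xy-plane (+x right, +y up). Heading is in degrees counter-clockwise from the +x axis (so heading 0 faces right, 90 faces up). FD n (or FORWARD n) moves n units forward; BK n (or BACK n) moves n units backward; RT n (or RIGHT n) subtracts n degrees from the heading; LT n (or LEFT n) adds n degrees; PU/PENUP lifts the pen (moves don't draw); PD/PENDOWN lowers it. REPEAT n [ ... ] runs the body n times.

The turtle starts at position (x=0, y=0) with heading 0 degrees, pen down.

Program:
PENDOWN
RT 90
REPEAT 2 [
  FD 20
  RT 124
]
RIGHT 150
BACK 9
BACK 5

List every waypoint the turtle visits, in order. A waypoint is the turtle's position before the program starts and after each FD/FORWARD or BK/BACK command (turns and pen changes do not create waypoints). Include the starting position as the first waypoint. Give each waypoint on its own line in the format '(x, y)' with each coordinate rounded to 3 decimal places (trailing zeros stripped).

Answer: (0, 0)
(0, -20)
(-16.581, -8.816)
(-11.04, -1.724)
(-7.961, 2.216)

Derivation:
Executing turtle program step by step:
Start: pos=(0,0), heading=0, pen down
PD: pen down
RT 90: heading 0 -> 270
REPEAT 2 [
  -- iteration 1/2 --
  FD 20: (0,0) -> (0,-20) [heading=270, draw]
  RT 124: heading 270 -> 146
  -- iteration 2/2 --
  FD 20: (0,-20) -> (-16.581,-8.816) [heading=146, draw]
  RT 124: heading 146 -> 22
]
RT 150: heading 22 -> 232
BK 9: (-16.581,-8.816) -> (-11.04,-1.724) [heading=232, draw]
BK 5: (-11.04,-1.724) -> (-7.961,2.216) [heading=232, draw]
Final: pos=(-7.961,2.216), heading=232, 4 segment(s) drawn
Waypoints (5 total):
(0, 0)
(0, -20)
(-16.581, -8.816)
(-11.04, -1.724)
(-7.961, 2.216)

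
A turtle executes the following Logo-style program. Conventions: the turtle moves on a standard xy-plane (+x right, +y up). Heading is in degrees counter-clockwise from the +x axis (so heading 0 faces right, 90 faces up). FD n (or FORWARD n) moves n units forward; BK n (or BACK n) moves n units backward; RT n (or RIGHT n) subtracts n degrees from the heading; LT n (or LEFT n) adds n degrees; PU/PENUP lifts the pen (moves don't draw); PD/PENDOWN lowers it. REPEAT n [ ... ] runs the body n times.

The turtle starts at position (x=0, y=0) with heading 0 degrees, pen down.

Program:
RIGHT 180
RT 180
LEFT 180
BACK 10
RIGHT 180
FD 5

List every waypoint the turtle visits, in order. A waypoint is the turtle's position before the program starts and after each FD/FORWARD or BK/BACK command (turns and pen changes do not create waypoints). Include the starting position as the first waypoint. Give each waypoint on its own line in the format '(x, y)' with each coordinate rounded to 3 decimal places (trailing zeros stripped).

Executing turtle program step by step:
Start: pos=(0,0), heading=0, pen down
RT 180: heading 0 -> 180
RT 180: heading 180 -> 0
LT 180: heading 0 -> 180
BK 10: (0,0) -> (10,0) [heading=180, draw]
RT 180: heading 180 -> 0
FD 5: (10,0) -> (15,0) [heading=0, draw]
Final: pos=(15,0), heading=0, 2 segment(s) drawn
Waypoints (3 total):
(0, 0)
(10, 0)
(15, 0)

Answer: (0, 0)
(10, 0)
(15, 0)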